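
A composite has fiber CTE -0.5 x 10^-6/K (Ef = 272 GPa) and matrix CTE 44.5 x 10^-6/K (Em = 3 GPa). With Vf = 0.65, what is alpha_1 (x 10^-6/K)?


E1 = Ef*Vf + Em*(1-Vf) = 177.85
alpha_1 = (alpha_f*Ef*Vf + alpha_m*Em*(1-Vf))/E1 = -0.23 x 10^-6/K

-0.23 x 10^-6/K


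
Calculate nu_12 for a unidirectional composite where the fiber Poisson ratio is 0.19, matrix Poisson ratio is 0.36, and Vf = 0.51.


nu_12 = nu_f*Vf + nu_m*(1-Vf) = 0.19*0.51 + 0.36*0.49 = 0.2733

0.2733


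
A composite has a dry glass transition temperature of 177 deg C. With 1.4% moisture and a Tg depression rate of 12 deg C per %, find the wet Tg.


Tg_wet = Tg_dry - k*moisture = 177 - 12*1.4 = 160.2 deg C

160.2 deg C


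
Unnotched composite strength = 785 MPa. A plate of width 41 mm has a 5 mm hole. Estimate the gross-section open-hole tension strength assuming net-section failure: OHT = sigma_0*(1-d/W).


OHT = sigma_0*(1-d/W) = 785*(1-5/41) = 689.3 MPa

689.3 MPa


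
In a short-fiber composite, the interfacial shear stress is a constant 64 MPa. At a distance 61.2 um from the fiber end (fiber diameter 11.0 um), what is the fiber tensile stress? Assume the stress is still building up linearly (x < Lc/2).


Force balance: sigma_f * (pi*d^2/4) = tau * (pi*d) * x  ->  sigma_f = 4 * tau * x / d
sigma_f = 4 * 64 * 61.2 / 11.0 = 1424.3 MPa

1424.3 MPa


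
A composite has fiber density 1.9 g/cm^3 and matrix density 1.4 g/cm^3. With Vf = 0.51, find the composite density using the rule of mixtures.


rho_c = rho_f*Vf + rho_m*(1-Vf) = 1.9*0.51 + 1.4*0.49 = 1.655 g/cm^3

1.655 g/cm^3


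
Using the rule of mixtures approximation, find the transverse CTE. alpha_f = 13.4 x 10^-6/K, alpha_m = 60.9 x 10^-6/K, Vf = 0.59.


alpha_2 = alpha_f*Vf + alpha_m*(1-Vf) = 13.4*0.59 + 60.9*0.41 = 32.9 x 10^-6/K

32.9 x 10^-6/K


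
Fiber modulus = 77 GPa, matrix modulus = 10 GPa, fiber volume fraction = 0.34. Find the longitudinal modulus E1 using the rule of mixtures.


E1 = Ef*Vf + Em*(1-Vf) = 77*0.34 + 10*0.66 = 32.78 GPa

32.78 GPa


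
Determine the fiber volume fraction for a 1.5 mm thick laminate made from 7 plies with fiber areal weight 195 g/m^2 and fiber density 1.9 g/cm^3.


Vf = n * FAW / (rho_f * h * 1000) = 7 * 195 / (1.9 * 1.5 * 1000) = 0.4789

0.4789


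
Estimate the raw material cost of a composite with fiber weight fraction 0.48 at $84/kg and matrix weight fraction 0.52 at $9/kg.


Cost = cost_f*Wf + cost_m*Wm = 84*0.48 + 9*0.52 = $45.0/kg

$45.0/kg


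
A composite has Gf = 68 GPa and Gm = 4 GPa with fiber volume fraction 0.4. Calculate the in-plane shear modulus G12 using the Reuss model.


1/G12 = Vf/Gf + (1-Vf)/Gm = 0.4/68 + 0.6/4
G12 = 6.42 GPa

6.42 GPa


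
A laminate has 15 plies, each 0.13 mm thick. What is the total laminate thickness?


h = n * t_ply = 15 * 0.13 = 1.95 mm

1.95 mm


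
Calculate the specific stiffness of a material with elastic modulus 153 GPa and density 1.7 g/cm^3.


Specific stiffness = E/rho = 153/1.7 = 90.0 GPa/(g/cm^3)

90.0 GPa/(g/cm^3)


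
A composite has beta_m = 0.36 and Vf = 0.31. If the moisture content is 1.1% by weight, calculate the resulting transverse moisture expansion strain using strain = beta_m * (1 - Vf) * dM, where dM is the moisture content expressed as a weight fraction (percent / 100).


dM = 1.1/100 = 0.011
strain = beta_m * (1-Vf) * dM = 0.36 * 0.69 * 0.011 = 0.0027324

0.0027324


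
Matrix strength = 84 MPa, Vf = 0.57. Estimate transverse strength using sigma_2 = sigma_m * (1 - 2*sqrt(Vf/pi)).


factor = 1 - 2*sqrt(0.57/pi) = 0.1481
sigma_2 = 84 * 0.1481 = 12.44 MPa

12.44 MPa


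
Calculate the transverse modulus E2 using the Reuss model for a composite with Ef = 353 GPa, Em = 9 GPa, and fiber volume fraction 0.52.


1/E2 = Vf/Ef + (1-Vf)/Em = 0.52/353 + 0.48/9
E2 = 18.25 GPa

18.25 GPa


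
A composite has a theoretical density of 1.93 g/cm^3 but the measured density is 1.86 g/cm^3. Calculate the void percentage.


Void% = (rho_theo - rho_actual)/rho_theo * 100 = (1.93 - 1.86)/1.93 * 100 = 3.63%

3.63%


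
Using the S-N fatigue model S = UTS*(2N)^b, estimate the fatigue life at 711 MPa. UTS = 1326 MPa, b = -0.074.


N = 0.5 * (S/UTS)^(1/b) = 0.5 * (711/1326)^(1/-0.074) = 2273.6611 cycles

2273.6611 cycles


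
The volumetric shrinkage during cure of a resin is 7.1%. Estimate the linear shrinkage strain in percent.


Linear shrinkage ≈ vol_shrink/3 = 7.1/3 = 2.367%

2.367%


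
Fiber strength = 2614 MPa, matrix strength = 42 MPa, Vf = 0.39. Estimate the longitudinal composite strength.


sigma_1 = sigma_f*Vf + sigma_m*(1-Vf) = 2614*0.39 + 42*0.61 = 1045.1 MPa

1045.1 MPa


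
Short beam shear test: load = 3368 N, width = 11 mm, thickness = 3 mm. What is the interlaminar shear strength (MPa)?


ILSS = 3F/(4bh) = 3*3368/(4*11*3) = 76.55 MPa

76.55 MPa


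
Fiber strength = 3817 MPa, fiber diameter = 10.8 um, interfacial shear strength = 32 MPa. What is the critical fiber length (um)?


Lc = sigma_f * d / (2 * tau_i) = 3817 * 10.8 / (2 * 32) = 644.1 um

644.1 um


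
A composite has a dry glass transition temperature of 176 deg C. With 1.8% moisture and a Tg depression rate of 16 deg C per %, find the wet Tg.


Tg_wet = Tg_dry - k*moisture = 176 - 16*1.8 = 147.2 deg C

147.2 deg C


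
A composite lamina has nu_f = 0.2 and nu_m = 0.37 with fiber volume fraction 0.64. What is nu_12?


nu_12 = nu_f*Vf + nu_m*(1-Vf) = 0.2*0.64 + 0.37*0.36 = 0.2612

0.2612


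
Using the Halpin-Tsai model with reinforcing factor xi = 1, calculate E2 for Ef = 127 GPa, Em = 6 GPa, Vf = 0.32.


eta = (Ef/Em - 1)/(Ef/Em + xi) = (21.1667 - 1)/(21.1667 + 1) = 0.9098
E2 = Em*(1+xi*eta*Vf)/(1-eta*Vf) = 10.93 GPa

10.93 GPa


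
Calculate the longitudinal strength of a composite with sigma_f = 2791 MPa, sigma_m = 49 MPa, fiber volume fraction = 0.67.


sigma_1 = sigma_f*Vf + sigma_m*(1-Vf) = 2791*0.67 + 49*0.33 = 1886.1 MPa

1886.1 MPa


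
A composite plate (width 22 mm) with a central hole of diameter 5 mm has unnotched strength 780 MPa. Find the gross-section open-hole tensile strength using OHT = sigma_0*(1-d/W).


OHT = sigma_0*(1-d/W) = 780*(1-5/22) = 602.7 MPa

602.7 MPa


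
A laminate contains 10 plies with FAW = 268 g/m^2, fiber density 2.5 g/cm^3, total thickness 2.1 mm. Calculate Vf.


Vf = n * FAW / (rho_f * h * 1000) = 10 * 268 / (2.5 * 2.1 * 1000) = 0.5105

0.5105


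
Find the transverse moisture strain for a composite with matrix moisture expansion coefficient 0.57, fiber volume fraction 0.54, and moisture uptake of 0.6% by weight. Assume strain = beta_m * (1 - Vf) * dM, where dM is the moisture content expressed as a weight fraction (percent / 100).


dM = 0.6/100 = 0.006
strain = beta_m * (1-Vf) * dM = 0.57 * 0.46 * 0.006 = 0.0015732

0.0015732


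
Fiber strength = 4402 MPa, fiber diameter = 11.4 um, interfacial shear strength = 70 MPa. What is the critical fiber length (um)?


Lc = sigma_f * d / (2 * tau_i) = 4402 * 11.4 / (2 * 70) = 358.4 um

358.4 um


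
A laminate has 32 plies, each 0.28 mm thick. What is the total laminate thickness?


h = n * t_ply = 32 * 0.28 = 8.96 mm

8.96 mm


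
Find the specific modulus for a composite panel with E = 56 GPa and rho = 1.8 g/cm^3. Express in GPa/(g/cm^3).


Specific stiffness = E/rho = 56/1.8 = 31.1 GPa/(g/cm^3)

31.1 GPa/(g/cm^3)


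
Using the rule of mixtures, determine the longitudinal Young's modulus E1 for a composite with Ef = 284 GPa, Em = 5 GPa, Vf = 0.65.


E1 = Ef*Vf + Em*(1-Vf) = 284*0.65 + 5*0.35 = 186.35 GPa

186.35 GPa


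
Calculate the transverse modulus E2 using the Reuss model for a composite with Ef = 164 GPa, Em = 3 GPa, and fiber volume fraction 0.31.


1/E2 = Vf/Ef + (1-Vf)/Em = 0.31/164 + 0.69/3
E2 = 4.31 GPa

4.31 GPa


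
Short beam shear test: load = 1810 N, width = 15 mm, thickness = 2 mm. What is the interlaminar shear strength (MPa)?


ILSS = 3F/(4bh) = 3*1810/(4*15*2) = 45.25 MPa

45.25 MPa


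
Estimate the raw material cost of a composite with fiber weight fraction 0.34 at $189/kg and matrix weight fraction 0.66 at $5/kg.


Cost = cost_f*Wf + cost_m*Wm = 189*0.34 + 5*0.66 = $67.56/kg

$67.56/kg


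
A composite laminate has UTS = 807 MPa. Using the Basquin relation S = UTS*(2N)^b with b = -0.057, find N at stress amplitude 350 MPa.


N = 0.5 * (S/UTS)^(1/b) = 0.5 * (350/807)^(1/-0.057) = 1.1587e+06 cycles

1.1587e+06 cycles


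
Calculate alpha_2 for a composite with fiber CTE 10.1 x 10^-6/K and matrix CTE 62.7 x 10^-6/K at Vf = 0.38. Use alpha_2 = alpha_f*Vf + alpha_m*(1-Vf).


alpha_2 = alpha_f*Vf + alpha_m*(1-Vf) = 10.1*0.38 + 62.7*0.62 = 42.7 x 10^-6/K

42.7 x 10^-6/K


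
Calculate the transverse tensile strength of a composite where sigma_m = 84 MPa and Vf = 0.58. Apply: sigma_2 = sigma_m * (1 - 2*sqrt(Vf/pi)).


factor = 1 - 2*sqrt(0.58/pi) = 0.1407
sigma_2 = 84 * 0.1407 = 11.81 MPa

11.81 MPa


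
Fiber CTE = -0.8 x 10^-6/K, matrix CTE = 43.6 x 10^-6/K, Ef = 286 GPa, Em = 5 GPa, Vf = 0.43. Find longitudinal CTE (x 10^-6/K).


E1 = Ef*Vf + Em*(1-Vf) = 125.83
alpha_1 = (alpha_f*Ef*Vf + alpha_m*Em*(1-Vf))/E1 = 0.21 x 10^-6/K

0.21 x 10^-6/K


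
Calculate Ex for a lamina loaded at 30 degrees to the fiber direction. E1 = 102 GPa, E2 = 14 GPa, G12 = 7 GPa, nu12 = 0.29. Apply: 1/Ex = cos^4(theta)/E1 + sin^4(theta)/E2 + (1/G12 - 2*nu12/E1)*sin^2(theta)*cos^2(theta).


cos^4(30) = 0.5625, sin^4(30) = 0.0625, sin^2(30)*cos^2(30) = 0.1875
1/G12 - 2*nu12/E1 = 1/7 - 2*0.29/102 = 0.137171 GPa^-1
1/Ex = 0.5625/102 + 0.0625/14 + 0.137171*0.1875 = 0.0356985 GPa^-1
Ex = 28.01 GPa

28.01 GPa


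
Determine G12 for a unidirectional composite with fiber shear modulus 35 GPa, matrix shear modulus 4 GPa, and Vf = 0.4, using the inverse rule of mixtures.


1/G12 = Vf/Gf + (1-Vf)/Gm = 0.4/35 + 0.6/4
G12 = 6.19 GPa

6.19 GPa


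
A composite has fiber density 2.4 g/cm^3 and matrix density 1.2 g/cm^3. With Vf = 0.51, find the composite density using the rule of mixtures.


rho_c = rho_f*Vf + rho_m*(1-Vf) = 2.4*0.51 + 1.2*0.49 = 1.812 g/cm^3

1.812 g/cm^3


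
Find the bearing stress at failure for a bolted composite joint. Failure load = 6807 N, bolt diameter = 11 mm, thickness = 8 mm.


sigma_br = F/(d*h) = 6807/(11*8) = 77.4 MPa

77.4 MPa


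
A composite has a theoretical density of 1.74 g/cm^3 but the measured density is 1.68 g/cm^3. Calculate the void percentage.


Void% = (rho_theo - rho_actual)/rho_theo * 100 = (1.74 - 1.68)/1.74 * 100 = 3.45%

3.45%


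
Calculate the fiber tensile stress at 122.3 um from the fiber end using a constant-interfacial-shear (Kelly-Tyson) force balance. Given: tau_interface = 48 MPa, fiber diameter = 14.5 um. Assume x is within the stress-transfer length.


Force balance: sigma_f * (pi*d^2/4) = tau * (pi*d) * x  ->  sigma_f = 4 * tau * x / d
sigma_f = 4 * 48 * 122.3 / 14.5 = 1619.4 MPa

1619.4 MPa


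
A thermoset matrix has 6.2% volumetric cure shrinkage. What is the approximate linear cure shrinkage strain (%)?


Linear shrinkage ≈ vol_shrink/3 = 6.2/3 = 2.067%

2.067%


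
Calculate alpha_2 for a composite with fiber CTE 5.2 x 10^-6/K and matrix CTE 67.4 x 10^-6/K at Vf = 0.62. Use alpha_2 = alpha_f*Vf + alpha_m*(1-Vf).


alpha_2 = alpha_f*Vf + alpha_m*(1-Vf) = 5.2*0.62 + 67.4*0.38 = 28.8 x 10^-6/K

28.8 x 10^-6/K


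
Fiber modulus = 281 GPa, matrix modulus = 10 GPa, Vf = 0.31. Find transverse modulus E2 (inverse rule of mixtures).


1/E2 = Vf/Ef + (1-Vf)/Em = 0.31/281 + 0.69/10
E2 = 14.26 GPa

14.26 GPa


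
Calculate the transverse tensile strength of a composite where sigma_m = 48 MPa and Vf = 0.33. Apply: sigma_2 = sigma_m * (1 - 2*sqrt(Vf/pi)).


factor = 1 - 2*sqrt(0.33/pi) = 0.3518
sigma_2 = 48 * 0.3518 = 16.89 MPa

16.89 MPa


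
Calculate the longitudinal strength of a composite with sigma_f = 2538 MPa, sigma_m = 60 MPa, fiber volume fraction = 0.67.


sigma_1 = sigma_f*Vf + sigma_m*(1-Vf) = 2538*0.67 + 60*0.33 = 1720.3 MPa

1720.3 MPa


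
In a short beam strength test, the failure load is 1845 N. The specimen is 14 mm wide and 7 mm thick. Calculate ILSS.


ILSS = 3F/(4bh) = 3*1845/(4*14*7) = 14.12 MPa

14.12 MPa


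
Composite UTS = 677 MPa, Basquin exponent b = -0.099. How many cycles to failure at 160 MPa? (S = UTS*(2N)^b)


N = 0.5 * (S/UTS)^(1/b) = 0.5 * (160/677)^(1/-0.099) = 1.0640e+06 cycles

1.0640e+06 cycles


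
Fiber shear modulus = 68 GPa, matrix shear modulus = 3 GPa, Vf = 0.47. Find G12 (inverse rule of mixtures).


1/G12 = Vf/Gf + (1-Vf)/Gm = 0.47/68 + 0.53/3
G12 = 5.45 GPa

5.45 GPa


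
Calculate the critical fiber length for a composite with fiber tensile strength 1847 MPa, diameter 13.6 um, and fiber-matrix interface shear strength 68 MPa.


Lc = sigma_f * d / (2 * tau_i) = 1847 * 13.6 / (2 * 68) = 184.7 um

184.7 um


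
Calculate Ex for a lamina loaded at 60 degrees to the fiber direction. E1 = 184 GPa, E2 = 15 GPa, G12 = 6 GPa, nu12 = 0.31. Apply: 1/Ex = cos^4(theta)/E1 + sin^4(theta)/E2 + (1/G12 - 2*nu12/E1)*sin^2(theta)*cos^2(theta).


cos^4(60) = 0.0625, sin^4(60) = 0.5625, sin^2(60)*cos^2(60) = 0.1875
1/G12 - 2*nu12/E1 = 1/6 - 2*0.31/184 = 0.163297 GPa^-1
1/Ex = 0.0625/184 + 0.5625/15 + 0.163297*0.1875 = 0.0684579 GPa^-1
Ex = 14.61 GPa

14.61 GPa


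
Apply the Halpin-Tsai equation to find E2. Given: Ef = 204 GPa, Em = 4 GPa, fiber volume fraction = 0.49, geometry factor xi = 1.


eta = (Ef/Em - 1)/(Ef/Em + xi) = (51.0 - 1)/(51.0 + 1) = 0.9615
E2 = Em*(1+xi*eta*Vf)/(1-eta*Vf) = 11.13 GPa

11.13 GPa


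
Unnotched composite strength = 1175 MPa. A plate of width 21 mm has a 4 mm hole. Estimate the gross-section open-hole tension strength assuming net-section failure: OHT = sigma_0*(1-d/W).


OHT = sigma_0*(1-d/W) = 1175*(1-4/21) = 951.2 MPa

951.2 MPa


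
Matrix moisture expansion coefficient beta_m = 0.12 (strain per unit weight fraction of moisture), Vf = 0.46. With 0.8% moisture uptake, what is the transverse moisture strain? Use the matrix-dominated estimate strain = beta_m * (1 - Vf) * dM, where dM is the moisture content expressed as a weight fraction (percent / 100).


dM = 0.8/100 = 0.008
strain = beta_m * (1-Vf) * dM = 0.12 * 0.54 * 0.008 = 0.0005184

0.0005184


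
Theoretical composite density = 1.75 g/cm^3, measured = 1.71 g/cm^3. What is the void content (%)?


Void% = (rho_theo - rho_actual)/rho_theo * 100 = (1.75 - 1.71)/1.75 * 100 = 2.29%

2.29%


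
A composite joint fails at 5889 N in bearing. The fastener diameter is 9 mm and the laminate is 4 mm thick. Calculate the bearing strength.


sigma_br = F/(d*h) = 5889/(9*4) = 163.6 MPa

163.6 MPa


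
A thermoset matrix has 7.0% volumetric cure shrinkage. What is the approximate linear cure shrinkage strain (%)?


Linear shrinkage ≈ vol_shrink/3 = 7.0/3 = 2.333%

2.333%


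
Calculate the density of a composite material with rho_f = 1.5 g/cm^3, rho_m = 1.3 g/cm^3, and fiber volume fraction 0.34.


rho_c = rho_f*Vf + rho_m*(1-Vf) = 1.5*0.34 + 1.3*0.66 = 1.368 g/cm^3

1.368 g/cm^3


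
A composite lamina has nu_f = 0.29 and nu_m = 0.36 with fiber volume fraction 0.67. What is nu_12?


nu_12 = nu_f*Vf + nu_m*(1-Vf) = 0.29*0.67 + 0.36*0.33 = 0.3131

0.3131


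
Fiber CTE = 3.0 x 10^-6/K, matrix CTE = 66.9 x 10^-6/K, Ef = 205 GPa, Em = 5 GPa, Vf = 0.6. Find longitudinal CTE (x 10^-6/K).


E1 = Ef*Vf + Em*(1-Vf) = 125.0
alpha_1 = (alpha_f*Ef*Vf + alpha_m*Em*(1-Vf))/E1 = 4.02 x 10^-6/K

4.02 x 10^-6/K


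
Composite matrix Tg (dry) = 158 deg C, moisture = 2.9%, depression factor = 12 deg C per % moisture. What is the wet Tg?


Tg_wet = Tg_dry - k*moisture = 158 - 12*2.9 = 123.2 deg C

123.2 deg C


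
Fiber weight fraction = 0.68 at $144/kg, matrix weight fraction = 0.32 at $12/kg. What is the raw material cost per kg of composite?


Cost = cost_f*Wf + cost_m*Wm = 144*0.68 + 12*0.32 = $101.76/kg

$101.76/kg


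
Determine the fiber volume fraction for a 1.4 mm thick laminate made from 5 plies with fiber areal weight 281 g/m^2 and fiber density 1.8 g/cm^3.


Vf = n * FAW / (rho_f * h * 1000) = 5 * 281 / (1.8 * 1.4 * 1000) = 0.5575

0.5575


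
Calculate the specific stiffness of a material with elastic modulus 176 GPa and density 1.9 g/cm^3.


Specific stiffness = E/rho = 176/1.9 = 92.6 GPa/(g/cm^3)

92.6 GPa/(g/cm^3)


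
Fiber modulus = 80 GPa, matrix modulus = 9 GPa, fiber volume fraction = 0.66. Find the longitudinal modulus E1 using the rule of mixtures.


E1 = Ef*Vf + Em*(1-Vf) = 80*0.66 + 9*0.34 = 55.86 GPa

55.86 GPa


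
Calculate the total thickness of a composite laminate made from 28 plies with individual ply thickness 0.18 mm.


h = n * t_ply = 28 * 0.18 = 5.04 mm

5.04 mm


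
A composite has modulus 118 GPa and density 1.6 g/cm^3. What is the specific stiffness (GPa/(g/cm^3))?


Specific stiffness = E/rho = 118/1.6 = 73.8 GPa/(g/cm^3)

73.8 GPa/(g/cm^3)


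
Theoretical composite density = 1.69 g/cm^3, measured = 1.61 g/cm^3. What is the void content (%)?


Void% = (rho_theo - rho_actual)/rho_theo * 100 = (1.69 - 1.61)/1.69 * 100 = 4.73%

4.73%


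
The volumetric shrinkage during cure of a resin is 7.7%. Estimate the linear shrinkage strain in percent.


Linear shrinkage ≈ vol_shrink/3 = 7.7/3 = 2.567%

2.567%


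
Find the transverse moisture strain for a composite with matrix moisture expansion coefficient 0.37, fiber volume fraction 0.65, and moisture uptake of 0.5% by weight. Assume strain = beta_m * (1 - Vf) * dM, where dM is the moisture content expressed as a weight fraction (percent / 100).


dM = 0.5/100 = 0.005
strain = beta_m * (1-Vf) * dM = 0.37 * 0.35 * 0.005 = 0.0006475

0.0006475


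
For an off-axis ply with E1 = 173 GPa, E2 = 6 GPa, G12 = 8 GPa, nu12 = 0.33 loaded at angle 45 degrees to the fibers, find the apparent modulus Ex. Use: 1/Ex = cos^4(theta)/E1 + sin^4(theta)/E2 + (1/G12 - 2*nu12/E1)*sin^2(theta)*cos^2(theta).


cos^4(45) = 0.25, sin^4(45) = 0.25, sin^2(45)*cos^2(45) = 0.25
1/G12 - 2*nu12/E1 = 1/8 - 2*0.33/173 = 0.121185 GPa^-1
1/Ex = 0.25/173 + 0.25/6 + 0.121185*0.25 = 0.073408 GPa^-1
Ex = 13.62 GPa

13.62 GPa


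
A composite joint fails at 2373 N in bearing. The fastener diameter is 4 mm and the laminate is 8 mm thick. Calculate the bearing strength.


sigma_br = F/(d*h) = 2373/(4*8) = 74.2 MPa

74.2 MPa


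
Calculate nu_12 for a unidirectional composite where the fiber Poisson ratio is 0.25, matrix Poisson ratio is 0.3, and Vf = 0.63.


nu_12 = nu_f*Vf + nu_m*(1-Vf) = 0.25*0.63 + 0.3*0.37 = 0.2685

0.2685


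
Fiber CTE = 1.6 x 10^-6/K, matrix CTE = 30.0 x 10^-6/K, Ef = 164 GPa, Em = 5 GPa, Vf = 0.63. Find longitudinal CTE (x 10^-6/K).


E1 = Ef*Vf + Em*(1-Vf) = 105.17
alpha_1 = (alpha_f*Ef*Vf + alpha_m*Em*(1-Vf))/E1 = 2.1 x 10^-6/K

2.1 x 10^-6/K


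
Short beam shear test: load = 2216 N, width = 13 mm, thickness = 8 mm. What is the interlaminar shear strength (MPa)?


ILSS = 3F/(4bh) = 3*2216/(4*13*8) = 15.98 MPa

15.98 MPa


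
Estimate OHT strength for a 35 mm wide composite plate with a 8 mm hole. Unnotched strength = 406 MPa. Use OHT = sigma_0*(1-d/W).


OHT = sigma_0*(1-d/W) = 406*(1-8/35) = 313.2 MPa

313.2 MPa


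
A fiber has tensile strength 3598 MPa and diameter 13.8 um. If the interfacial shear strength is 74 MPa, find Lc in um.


Lc = sigma_f * d / (2 * tau_i) = 3598 * 13.8 / (2 * 74) = 335.5 um

335.5 um


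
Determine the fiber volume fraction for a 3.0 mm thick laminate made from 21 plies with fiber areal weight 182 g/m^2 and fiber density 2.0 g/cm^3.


Vf = n * FAW / (rho_f * h * 1000) = 21 * 182 / (2.0 * 3.0 * 1000) = 0.637

0.637


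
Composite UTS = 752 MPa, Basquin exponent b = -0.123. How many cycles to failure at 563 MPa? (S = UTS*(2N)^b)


N = 0.5 * (S/UTS)^(1/b) = 0.5 * (563/752)^(1/-0.123) = 5.2601 cycles

5.2601 cycles


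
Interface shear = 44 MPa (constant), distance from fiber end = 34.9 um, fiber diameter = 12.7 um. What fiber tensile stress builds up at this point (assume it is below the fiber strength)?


Force balance: sigma_f * (pi*d^2/4) = tau * (pi*d) * x  ->  sigma_f = 4 * tau * x / d
sigma_f = 4 * 44 * 34.9 / 12.7 = 483.7 MPa

483.7 MPa


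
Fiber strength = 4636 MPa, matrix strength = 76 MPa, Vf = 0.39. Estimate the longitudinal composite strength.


sigma_1 = sigma_f*Vf + sigma_m*(1-Vf) = 4636*0.39 + 76*0.61 = 1854.4 MPa

1854.4 MPa


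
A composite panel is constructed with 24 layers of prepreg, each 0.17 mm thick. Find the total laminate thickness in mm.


h = n * t_ply = 24 * 0.17 = 4.08 mm

4.08 mm


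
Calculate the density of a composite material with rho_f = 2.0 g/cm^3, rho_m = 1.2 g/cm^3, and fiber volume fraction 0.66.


rho_c = rho_f*Vf + rho_m*(1-Vf) = 2.0*0.66 + 1.2*0.34 = 1.728 g/cm^3

1.728 g/cm^3


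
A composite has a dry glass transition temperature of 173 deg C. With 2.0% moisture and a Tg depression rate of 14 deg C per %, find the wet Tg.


Tg_wet = Tg_dry - k*moisture = 173 - 14*2.0 = 145.0 deg C

145.0 deg C


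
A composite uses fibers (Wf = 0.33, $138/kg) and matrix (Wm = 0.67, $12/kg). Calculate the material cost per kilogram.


Cost = cost_f*Wf + cost_m*Wm = 138*0.33 + 12*0.67 = $53.58/kg

$53.58/kg


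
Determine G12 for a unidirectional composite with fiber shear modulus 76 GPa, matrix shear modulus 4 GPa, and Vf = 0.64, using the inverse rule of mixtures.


1/G12 = Vf/Gf + (1-Vf)/Gm = 0.64/76 + 0.36/4
G12 = 10.16 GPa

10.16 GPa


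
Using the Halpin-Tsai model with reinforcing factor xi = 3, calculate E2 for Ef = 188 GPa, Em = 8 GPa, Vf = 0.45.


eta = (Ef/Em - 1)/(Ef/Em + xi) = (23.5 - 1)/(23.5 + 3) = 0.8491
E2 = Em*(1+xi*eta*Vf)/(1-eta*Vf) = 27.79 GPa

27.79 GPa


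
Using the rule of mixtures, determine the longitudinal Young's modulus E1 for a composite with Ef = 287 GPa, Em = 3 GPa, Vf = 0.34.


E1 = Ef*Vf + Em*(1-Vf) = 287*0.34 + 3*0.66 = 99.56 GPa

99.56 GPa


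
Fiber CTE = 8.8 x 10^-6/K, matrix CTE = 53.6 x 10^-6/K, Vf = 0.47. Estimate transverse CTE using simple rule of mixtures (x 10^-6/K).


alpha_2 = alpha_f*Vf + alpha_m*(1-Vf) = 8.8*0.47 + 53.6*0.53 = 32.5 x 10^-6/K

32.5 x 10^-6/K


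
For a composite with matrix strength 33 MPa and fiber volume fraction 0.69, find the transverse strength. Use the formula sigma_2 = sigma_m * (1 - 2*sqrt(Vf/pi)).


factor = 1 - 2*sqrt(0.69/pi) = 0.0627
sigma_2 = 33 * 0.0627 = 2.07 MPa

2.07 MPa


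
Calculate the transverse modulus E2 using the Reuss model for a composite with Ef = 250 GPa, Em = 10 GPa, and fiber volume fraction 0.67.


1/E2 = Vf/Ef + (1-Vf)/Em = 0.67/250 + 0.33/10
E2 = 28.03 GPa

28.03 GPa


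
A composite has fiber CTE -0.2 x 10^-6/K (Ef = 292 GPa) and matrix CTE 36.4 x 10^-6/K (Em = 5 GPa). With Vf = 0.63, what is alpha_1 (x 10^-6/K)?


E1 = Ef*Vf + Em*(1-Vf) = 185.81
alpha_1 = (alpha_f*Ef*Vf + alpha_m*Em*(1-Vf))/E1 = 0.16 x 10^-6/K

0.16 x 10^-6/K


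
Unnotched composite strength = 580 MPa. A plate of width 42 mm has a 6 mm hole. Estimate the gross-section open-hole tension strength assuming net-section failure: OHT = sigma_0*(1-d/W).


OHT = sigma_0*(1-d/W) = 580*(1-6/42) = 497.1 MPa

497.1 MPa


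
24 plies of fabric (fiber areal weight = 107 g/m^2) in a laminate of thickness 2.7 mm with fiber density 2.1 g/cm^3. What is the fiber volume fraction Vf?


Vf = n * FAW / (rho_f * h * 1000) = 24 * 107 / (2.1 * 2.7 * 1000) = 0.4529

0.4529


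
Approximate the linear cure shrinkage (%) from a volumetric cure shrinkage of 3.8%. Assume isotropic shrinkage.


Linear shrinkage ≈ vol_shrink/3 = 3.8/3 = 1.267%

1.267%


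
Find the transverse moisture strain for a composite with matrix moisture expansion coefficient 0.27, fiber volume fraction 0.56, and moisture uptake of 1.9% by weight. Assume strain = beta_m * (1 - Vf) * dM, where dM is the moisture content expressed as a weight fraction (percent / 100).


dM = 1.9/100 = 0.019
strain = beta_m * (1-Vf) * dM = 0.27 * 0.44 * 0.019 = 0.0022572

0.0022572


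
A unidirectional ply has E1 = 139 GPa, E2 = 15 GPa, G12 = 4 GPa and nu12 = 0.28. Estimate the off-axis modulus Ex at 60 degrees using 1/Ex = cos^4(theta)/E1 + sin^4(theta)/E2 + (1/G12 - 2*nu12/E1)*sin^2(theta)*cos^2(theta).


cos^4(60) = 0.0625, sin^4(60) = 0.5625, sin^2(60)*cos^2(60) = 0.1875
1/G12 - 2*nu12/E1 = 1/4 - 2*0.28/139 = 0.245971 GPa^-1
1/Ex = 0.0625/139 + 0.5625/15 + 0.245971*0.1875 = 0.0840692 GPa^-1
Ex = 11.89 GPa

11.89 GPa


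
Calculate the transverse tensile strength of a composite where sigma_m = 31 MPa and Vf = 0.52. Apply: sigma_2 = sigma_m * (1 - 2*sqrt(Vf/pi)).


factor = 1 - 2*sqrt(0.52/pi) = 0.1863
sigma_2 = 31 * 0.1863 = 5.78 MPa

5.78 MPa


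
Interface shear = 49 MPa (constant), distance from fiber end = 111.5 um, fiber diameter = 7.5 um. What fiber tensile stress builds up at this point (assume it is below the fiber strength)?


Force balance: sigma_f * (pi*d^2/4) = tau * (pi*d) * x  ->  sigma_f = 4 * tau * x / d
sigma_f = 4 * 49 * 111.5 / 7.5 = 2913.9 MPa

2913.9 MPa


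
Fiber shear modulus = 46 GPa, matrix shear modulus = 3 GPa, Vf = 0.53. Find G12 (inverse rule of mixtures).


1/G12 = Vf/Gf + (1-Vf)/Gm = 0.53/46 + 0.47/3
G12 = 5.95 GPa

5.95 GPa


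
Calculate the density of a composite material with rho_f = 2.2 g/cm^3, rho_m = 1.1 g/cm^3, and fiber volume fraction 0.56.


rho_c = rho_f*Vf + rho_m*(1-Vf) = 2.2*0.56 + 1.1*0.44 = 1.716 g/cm^3

1.716 g/cm^3


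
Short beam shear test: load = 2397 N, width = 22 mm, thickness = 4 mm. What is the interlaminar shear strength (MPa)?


ILSS = 3F/(4bh) = 3*2397/(4*22*4) = 20.43 MPa

20.43 MPa


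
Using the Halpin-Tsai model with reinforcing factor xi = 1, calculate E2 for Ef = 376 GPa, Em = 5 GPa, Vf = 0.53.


eta = (Ef/Em - 1)/(Ef/Em + xi) = (75.2 - 1)/(75.2 + 1) = 0.9738
E2 = Em*(1+xi*eta*Vf)/(1-eta*Vf) = 15.66 GPa

15.66 GPa


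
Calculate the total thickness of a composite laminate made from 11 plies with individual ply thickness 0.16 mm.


h = n * t_ply = 11 * 0.16 = 1.76 mm

1.76 mm


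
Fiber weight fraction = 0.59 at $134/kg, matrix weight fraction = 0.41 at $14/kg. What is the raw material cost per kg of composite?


Cost = cost_f*Wf + cost_m*Wm = 134*0.59 + 14*0.41 = $84.8/kg

$84.8/kg


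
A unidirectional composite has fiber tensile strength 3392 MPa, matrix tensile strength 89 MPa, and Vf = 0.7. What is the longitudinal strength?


sigma_1 = sigma_f*Vf + sigma_m*(1-Vf) = 3392*0.7 + 89*0.3 = 2401.1 MPa

2401.1 MPa


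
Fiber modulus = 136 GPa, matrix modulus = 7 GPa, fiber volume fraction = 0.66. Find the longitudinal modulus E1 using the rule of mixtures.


E1 = Ef*Vf + Em*(1-Vf) = 136*0.66 + 7*0.34 = 92.14 GPa

92.14 GPa


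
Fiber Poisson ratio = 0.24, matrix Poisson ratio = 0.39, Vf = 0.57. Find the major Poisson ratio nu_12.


nu_12 = nu_f*Vf + nu_m*(1-Vf) = 0.24*0.57 + 0.39*0.43 = 0.3045

0.3045


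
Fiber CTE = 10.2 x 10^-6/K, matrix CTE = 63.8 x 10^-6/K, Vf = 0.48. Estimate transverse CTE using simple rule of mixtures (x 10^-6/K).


alpha_2 = alpha_f*Vf + alpha_m*(1-Vf) = 10.2*0.48 + 63.8*0.52 = 38.1 x 10^-6/K

38.1 x 10^-6/K


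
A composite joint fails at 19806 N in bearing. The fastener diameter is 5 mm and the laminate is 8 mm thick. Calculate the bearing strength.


sigma_br = F/(d*h) = 19806/(5*8) = 495.2 MPa

495.2 MPa


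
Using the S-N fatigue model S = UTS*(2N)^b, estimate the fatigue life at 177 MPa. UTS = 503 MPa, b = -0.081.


N = 0.5 * (S/UTS)^(1/b) = 0.5 * (177/503)^(1/-0.081) = 199023.7033 cycles

199023.7033 cycles


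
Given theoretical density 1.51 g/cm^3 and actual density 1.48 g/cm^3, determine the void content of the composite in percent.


Void% = (rho_theo - rho_actual)/rho_theo * 100 = (1.51 - 1.48)/1.51 * 100 = 1.99%

1.99%


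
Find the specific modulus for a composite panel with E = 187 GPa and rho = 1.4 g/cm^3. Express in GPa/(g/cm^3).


Specific stiffness = E/rho = 187/1.4 = 133.6 GPa/(g/cm^3)

133.6 GPa/(g/cm^3)


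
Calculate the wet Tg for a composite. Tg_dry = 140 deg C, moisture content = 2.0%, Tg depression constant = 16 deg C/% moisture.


Tg_wet = Tg_dry - k*moisture = 140 - 16*2.0 = 108.0 deg C

108.0 deg C


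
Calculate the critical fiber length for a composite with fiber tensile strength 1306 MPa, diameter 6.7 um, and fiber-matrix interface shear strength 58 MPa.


Lc = sigma_f * d / (2 * tau_i) = 1306 * 6.7 / (2 * 58) = 75.4 um

75.4 um


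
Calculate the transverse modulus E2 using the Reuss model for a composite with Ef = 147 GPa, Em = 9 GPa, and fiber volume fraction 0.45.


1/E2 = Vf/Ef + (1-Vf)/Em = 0.45/147 + 0.55/9
E2 = 15.58 GPa

15.58 GPa


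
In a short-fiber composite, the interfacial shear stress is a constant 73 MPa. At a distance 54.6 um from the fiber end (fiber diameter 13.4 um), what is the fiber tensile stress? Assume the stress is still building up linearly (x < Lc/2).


Force balance: sigma_f * (pi*d^2/4) = tau * (pi*d) * x  ->  sigma_f = 4 * tau * x / d
sigma_f = 4 * 73 * 54.6 / 13.4 = 1189.8 MPa

1189.8 MPa


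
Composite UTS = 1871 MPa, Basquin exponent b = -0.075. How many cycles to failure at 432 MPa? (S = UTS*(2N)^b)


N = 0.5 * (S/UTS)^(1/b) = 0.5 * (432/1871)^(1/-0.075) = 1.5376e+08 cycles

1.5376e+08 cycles


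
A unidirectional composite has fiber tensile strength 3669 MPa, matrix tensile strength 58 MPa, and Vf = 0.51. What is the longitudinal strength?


sigma_1 = sigma_f*Vf + sigma_m*(1-Vf) = 3669*0.51 + 58*0.49 = 1899.6 MPa

1899.6 MPa


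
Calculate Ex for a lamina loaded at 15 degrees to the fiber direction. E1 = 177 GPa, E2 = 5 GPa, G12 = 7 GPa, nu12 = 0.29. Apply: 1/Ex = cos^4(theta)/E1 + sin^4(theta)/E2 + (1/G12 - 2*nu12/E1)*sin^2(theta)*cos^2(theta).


cos^4(15) = 0.870513, sin^4(15) = 0.004487, sin^2(15)*cos^2(15) = 0.0625
1/G12 - 2*nu12/E1 = 1/7 - 2*0.29/177 = 0.13958 GPa^-1
1/Ex = 0.870513/177 + 0.004487/5 + 0.13958*0.0625 = 0.0145394 GPa^-1
Ex = 68.78 GPa

68.78 GPa


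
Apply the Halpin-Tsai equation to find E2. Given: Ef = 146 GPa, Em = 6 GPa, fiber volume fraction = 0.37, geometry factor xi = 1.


eta = (Ef/Em - 1)/(Ef/Em + xi) = (24.3333 - 1)/(24.3333 + 1) = 0.9211
E2 = Em*(1+xi*eta*Vf)/(1-eta*Vf) = 12.2 GPa

12.2 GPa


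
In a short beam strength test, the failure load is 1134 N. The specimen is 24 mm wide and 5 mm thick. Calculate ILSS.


ILSS = 3F/(4bh) = 3*1134/(4*24*5) = 7.09 MPa

7.09 MPa


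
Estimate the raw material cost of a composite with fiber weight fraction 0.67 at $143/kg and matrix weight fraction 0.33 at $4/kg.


Cost = cost_f*Wf + cost_m*Wm = 143*0.67 + 4*0.33 = $97.13/kg

$97.13/kg


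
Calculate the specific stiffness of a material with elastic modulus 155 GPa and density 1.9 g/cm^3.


Specific stiffness = E/rho = 155/1.9 = 81.6 GPa/(g/cm^3)

81.6 GPa/(g/cm^3)


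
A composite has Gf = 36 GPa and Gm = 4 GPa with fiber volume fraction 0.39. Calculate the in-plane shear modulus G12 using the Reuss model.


1/G12 = Vf/Gf + (1-Vf)/Gm = 0.39/36 + 0.61/4
G12 = 6.12 GPa

6.12 GPa


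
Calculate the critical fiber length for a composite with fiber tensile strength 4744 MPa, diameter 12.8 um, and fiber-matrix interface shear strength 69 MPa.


Lc = sigma_f * d / (2 * tau_i) = 4744 * 12.8 / (2 * 69) = 440.0 um

440.0 um


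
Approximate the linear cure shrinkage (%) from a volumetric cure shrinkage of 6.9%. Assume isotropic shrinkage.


Linear shrinkage ≈ vol_shrink/3 = 6.9/3 = 2.3%

2.3%


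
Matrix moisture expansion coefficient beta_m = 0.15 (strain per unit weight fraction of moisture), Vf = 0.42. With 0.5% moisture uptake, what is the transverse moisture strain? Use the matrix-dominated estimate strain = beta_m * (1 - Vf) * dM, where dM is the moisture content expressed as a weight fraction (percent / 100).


dM = 0.5/100 = 0.005
strain = beta_m * (1-Vf) * dM = 0.15 * 0.58 * 0.005 = 0.000435

0.000435


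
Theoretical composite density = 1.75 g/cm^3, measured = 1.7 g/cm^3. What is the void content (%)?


Void% = (rho_theo - rho_actual)/rho_theo * 100 = (1.75 - 1.7)/1.75 * 100 = 2.86%

2.86%


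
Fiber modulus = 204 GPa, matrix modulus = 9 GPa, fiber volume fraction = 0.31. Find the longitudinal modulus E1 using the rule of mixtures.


E1 = Ef*Vf + Em*(1-Vf) = 204*0.31 + 9*0.69 = 69.45 GPa

69.45 GPa


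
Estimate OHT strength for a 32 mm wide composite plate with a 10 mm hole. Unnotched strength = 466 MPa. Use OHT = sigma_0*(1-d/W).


OHT = sigma_0*(1-d/W) = 466*(1-10/32) = 320.4 MPa

320.4 MPa


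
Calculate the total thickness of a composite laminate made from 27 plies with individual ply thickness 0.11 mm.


h = n * t_ply = 27 * 0.11 = 2.97 mm

2.97 mm


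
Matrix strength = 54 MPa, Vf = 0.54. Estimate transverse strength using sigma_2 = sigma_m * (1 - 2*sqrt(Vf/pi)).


factor = 1 - 2*sqrt(0.54/pi) = 0.1708
sigma_2 = 54 * 0.1708 = 9.22 MPa

9.22 MPa


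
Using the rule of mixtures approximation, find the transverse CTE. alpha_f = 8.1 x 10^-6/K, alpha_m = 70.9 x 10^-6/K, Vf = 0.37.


alpha_2 = alpha_f*Vf + alpha_m*(1-Vf) = 8.1*0.37 + 70.9*0.63 = 47.7 x 10^-6/K

47.7 x 10^-6/K


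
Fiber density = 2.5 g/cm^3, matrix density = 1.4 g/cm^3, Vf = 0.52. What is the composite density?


rho_c = rho_f*Vf + rho_m*(1-Vf) = 2.5*0.52 + 1.4*0.48 = 1.972 g/cm^3

1.972 g/cm^3


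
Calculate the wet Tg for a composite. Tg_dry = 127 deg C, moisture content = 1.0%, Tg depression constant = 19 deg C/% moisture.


Tg_wet = Tg_dry - k*moisture = 127 - 19*1.0 = 108.0 deg C

108.0 deg C


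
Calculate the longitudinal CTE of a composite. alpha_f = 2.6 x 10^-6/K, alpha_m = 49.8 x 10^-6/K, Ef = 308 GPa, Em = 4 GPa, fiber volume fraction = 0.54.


E1 = Ef*Vf + Em*(1-Vf) = 168.16
alpha_1 = (alpha_f*Ef*Vf + alpha_m*Em*(1-Vf))/E1 = 3.12 x 10^-6/K

3.12 x 10^-6/K


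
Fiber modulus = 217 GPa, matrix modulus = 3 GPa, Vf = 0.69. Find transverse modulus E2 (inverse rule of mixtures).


1/E2 = Vf/Ef + (1-Vf)/Em = 0.69/217 + 0.31/3
E2 = 9.39 GPa

9.39 GPa


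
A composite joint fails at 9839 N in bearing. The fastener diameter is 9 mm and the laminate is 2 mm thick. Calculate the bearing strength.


sigma_br = F/(d*h) = 9839/(9*2) = 546.6 MPa

546.6 MPa


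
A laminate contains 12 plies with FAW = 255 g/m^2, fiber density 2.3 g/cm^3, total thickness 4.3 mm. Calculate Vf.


Vf = n * FAW / (rho_f * h * 1000) = 12 * 255 / (2.3 * 4.3 * 1000) = 0.3094

0.3094


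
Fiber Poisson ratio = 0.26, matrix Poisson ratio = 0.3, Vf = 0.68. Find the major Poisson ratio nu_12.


nu_12 = nu_f*Vf + nu_m*(1-Vf) = 0.26*0.68 + 0.3*0.32 = 0.2728

0.2728


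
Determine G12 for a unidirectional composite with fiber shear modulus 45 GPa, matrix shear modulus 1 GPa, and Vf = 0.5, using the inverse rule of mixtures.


1/G12 = Vf/Gf + (1-Vf)/Gm = 0.5/45 + 0.5/1
G12 = 1.96 GPa

1.96 GPa


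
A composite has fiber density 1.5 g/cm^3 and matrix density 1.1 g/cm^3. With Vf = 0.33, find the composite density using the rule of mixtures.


rho_c = rho_f*Vf + rho_m*(1-Vf) = 1.5*0.33 + 1.1*0.67 = 1.232 g/cm^3

1.232 g/cm^3


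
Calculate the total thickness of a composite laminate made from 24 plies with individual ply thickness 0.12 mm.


h = n * t_ply = 24 * 0.12 = 2.88 mm

2.88 mm


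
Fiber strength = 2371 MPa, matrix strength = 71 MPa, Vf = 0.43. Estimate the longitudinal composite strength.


sigma_1 = sigma_f*Vf + sigma_m*(1-Vf) = 2371*0.43 + 71*0.57 = 1060.0 MPa

1060.0 MPa


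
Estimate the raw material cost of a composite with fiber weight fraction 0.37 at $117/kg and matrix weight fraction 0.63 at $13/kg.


Cost = cost_f*Wf + cost_m*Wm = 117*0.37 + 13*0.63 = $51.48/kg

$51.48/kg


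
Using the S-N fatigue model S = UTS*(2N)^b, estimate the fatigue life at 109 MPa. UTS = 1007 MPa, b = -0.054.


N = 0.5 * (S/UTS)^(1/b) = 0.5 * (109/1007)^(1/-0.054) = 3.8063e+17 cycles

3.8063e+17 cycles


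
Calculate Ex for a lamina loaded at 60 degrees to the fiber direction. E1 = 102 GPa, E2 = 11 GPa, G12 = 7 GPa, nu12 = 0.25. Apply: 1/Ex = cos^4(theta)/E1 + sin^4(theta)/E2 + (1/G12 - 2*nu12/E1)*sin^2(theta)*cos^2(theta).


cos^4(60) = 0.0625, sin^4(60) = 0.5625, sin^2(60)*cos^2(60) = 0.1875
1/G12 - 2*nu12/E1 = 1/7 - 2*0.25/102 = 0.137955 GPa^-1
1/Ex = 0.0625/102 + 0.5625/11 + 0.137955*0.1875 = 0.0776157 GPa^-1
Ex = 12.88 GPa

12.88 GPa


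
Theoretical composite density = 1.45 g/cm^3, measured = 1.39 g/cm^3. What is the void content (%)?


Void% = (rho_theo - rho_actual)/rho_theo * 100 = (1.45 - 1.39)/1.45 * 100 = 4.14%

4.14%


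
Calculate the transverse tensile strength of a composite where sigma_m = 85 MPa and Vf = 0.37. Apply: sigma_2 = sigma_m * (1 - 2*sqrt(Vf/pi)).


factor = 1 - 2*sqrt(0.37/pi) = 0.3136
sigma_2 = 85 * 0.3136 = 26.66 MPa

26.66 MPa


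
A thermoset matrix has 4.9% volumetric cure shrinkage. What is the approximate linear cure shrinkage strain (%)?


Linear shrinkage ≈ vol_shrink/3 = 4.9/3 = 1.633%

1.633%


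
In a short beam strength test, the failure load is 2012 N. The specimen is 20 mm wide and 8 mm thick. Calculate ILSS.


ILSS = 3F/(4bh) = 3*2012/(4*20*8) = 9.43 MPa

9.43 MPa


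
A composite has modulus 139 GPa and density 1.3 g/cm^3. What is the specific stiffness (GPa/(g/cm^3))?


Specific stiffness = E/rho = 139/1.3 = 106.9 GPa/(g/cm^3)

106.9 GPa/(g/cm^3)


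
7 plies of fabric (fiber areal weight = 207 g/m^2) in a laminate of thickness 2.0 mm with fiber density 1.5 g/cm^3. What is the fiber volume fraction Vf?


Vf = n * FAW / (rho_f * h * 1000) = 7 * 207 / (1.5 * 2.0 * 1000) = 0.483

0.483


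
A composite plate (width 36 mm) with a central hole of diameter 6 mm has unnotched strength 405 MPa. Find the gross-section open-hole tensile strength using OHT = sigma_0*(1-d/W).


OHT = sigma_0*(1-d/W) = 405*(1-6/36) = 337.5 MPa

337.5 MPa


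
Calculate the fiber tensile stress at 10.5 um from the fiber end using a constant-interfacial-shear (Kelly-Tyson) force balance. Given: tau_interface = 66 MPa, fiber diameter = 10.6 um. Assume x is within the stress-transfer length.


Force balance: sigma_f * (pi*d^2/4) = tau * (pi*d) * x  ->  sigma_f = 4 * tau * x / d
sigma_f = 4 * 66 * 10.5 / 10.6 = 261.5 MPa

261.5 MPa


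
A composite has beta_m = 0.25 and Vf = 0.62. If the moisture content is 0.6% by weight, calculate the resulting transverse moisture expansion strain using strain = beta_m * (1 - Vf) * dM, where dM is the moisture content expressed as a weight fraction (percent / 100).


dM = 0.6/100 = 0.006
strain = beta_m * (1-Vf) * dM = 0.25 * 0.38 * 0.006 = 0.00057

0.00057


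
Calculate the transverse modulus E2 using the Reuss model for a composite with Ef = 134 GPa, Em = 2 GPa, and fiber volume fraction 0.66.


1/E2 = Vf/Ef + (1-Vf)/Em = 0.66/134 + 0.34/2
E2 = 5.72 GPa

5.72 GPa


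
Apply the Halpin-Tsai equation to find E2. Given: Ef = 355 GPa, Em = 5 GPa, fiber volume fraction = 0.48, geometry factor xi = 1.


eta = (Ef/Em - 1)/(Ef/Em + xi) = (71.0 - 1)/(71.0 + 1) = 0.9722
E2 = Em*(1+xi*eta*Vf)/(1-eta*Vf) = 13.75 GPa

13.75 GPa


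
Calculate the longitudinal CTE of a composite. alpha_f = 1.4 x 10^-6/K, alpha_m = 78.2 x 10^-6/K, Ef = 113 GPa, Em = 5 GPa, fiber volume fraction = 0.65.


E1 = Ef*Vf + Em*(1-Vf) = 75.2
alpha_1 = (alpha_f*Ef*Vf + alpha_m*Em*(1-Vf))/E1 = 3.19 x 10^-6/K

3.19 x 10^-6/K


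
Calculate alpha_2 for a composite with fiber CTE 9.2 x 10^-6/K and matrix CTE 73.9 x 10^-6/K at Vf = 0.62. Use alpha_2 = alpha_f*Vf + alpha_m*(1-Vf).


alpha_2 = alpha_f*Vf + alpha_m*(1-Vf) = 9.2*0.62 + 73.9*0.38 = 33.8 x 10^-6/K

33.8 x 10^-6/K
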